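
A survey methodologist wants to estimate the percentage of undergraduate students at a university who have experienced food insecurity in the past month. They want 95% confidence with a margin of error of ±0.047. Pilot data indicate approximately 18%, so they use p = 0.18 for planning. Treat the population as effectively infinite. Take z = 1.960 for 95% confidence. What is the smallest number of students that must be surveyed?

257

With p = 0.18, p(1−p) = 0.1476.
n = z²·p(1−p)/E² = 1.960² × 0.1476 / 0.047² = 3.8416 × 0.1476 / 0.002209 ≈ 256.69.
Rounding up gives n = 257.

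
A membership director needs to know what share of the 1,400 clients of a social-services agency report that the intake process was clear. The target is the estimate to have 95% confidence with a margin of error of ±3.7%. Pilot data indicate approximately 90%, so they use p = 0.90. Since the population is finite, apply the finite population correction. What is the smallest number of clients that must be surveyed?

215

For 95% confidence, z = 1.96.
Unadjusted: n₀ = 1.96² × 0.90 × 0.10 / 0.037² ≈ 252.55, so n₀ = 253.
Finite population correction with N = 1,400: n = n₀ / (1 + (n₀−1)/N) = 253 / (1 + 252/1400) = 253 / 1.1800 ≈ 214.41.
Rounding up, n = 215.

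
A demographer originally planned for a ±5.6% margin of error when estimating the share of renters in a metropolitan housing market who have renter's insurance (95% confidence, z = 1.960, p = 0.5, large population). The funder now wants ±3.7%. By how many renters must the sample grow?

At ±5.6%: n = 1.960² × 0.2500 / 0.056² ≈ 306.25 → 307.
At ±3.7%: n = 1.960² × 0.2500 / 0.037² ≈ 701.53 → 702.
Additional respondents: 702 − 307 = 395.

395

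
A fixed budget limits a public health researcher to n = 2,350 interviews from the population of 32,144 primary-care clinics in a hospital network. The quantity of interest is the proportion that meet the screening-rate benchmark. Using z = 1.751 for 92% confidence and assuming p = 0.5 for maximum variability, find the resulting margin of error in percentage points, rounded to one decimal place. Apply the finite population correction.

Finite-population factor: (N−n)/(N−1) = (32144−2350)/(32144−1) = 0.9269.
SE(p̂) = √[p(1−p)/n · (N−n)/(N−1)] = √[0.2500/2350 × 0.9269] = 0.00993.
E = z × SE = 1.751 × 0.00993 = 0.01739 ≈ 1.7 percentage points.

1.7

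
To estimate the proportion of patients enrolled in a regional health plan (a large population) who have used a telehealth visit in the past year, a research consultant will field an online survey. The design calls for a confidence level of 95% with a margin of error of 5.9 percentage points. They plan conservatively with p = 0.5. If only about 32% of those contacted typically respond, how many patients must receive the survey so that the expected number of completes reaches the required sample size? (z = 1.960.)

Completed interviews needed: n₀ = 1.960² × 0.2500 / 0.059² ≈ 275.90 → 276.
At a 32% response rate, contacts needed = 276 / 0.32 ≈ 862.50 → 863.

863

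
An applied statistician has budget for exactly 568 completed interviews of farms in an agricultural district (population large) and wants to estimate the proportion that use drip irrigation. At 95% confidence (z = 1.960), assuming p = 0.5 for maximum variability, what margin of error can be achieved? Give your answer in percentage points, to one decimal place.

4.1

SE(p̂) = √[p(1−p)/n] = √[0.2500/568] = 0.02098.
E = z × SE = 1.960 × 0.02098 = 0.04112, or 4.1 percentage points.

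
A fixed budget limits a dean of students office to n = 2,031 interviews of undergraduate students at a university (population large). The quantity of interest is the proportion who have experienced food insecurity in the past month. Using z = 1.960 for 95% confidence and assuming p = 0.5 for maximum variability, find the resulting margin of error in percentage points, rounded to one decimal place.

SE(p̂) = √[p(1−p)/n] = √[0.2500/2031] = 0.01109.
E = z × SE = 1.960 × 0.01109 = 0.02175, or 2.2 percentage points.

2.2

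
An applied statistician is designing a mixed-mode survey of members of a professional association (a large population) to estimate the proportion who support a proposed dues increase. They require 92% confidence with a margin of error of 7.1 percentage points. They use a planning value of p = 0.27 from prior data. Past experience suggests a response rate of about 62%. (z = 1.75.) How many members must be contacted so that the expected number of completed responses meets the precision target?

194

Completed interviews needed: n₀ = 1.75² × 0.1971 / 0.071² ≈ 119.74 → 120.
At a 62% response rate, contacts needed = 120 / 0.62 ≈ 193.55 → 194.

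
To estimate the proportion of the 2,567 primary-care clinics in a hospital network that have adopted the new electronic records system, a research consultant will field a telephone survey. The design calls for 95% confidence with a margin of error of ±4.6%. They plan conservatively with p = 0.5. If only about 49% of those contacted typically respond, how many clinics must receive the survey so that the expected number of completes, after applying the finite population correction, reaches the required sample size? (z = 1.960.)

Completed interviews needed (unadjusted): n₀ = 1.960² × 0.2500 / 0.046² ≈ 453.88 → 454.
FPC for N = 2,567: n = 454 / (1 + 453/2567) = 454 / 1.1765 ≈ 385.90 → 386.
At a 49% response rate, contacts needed = 386 / 0.49 ≈ 787.76 → 788.

788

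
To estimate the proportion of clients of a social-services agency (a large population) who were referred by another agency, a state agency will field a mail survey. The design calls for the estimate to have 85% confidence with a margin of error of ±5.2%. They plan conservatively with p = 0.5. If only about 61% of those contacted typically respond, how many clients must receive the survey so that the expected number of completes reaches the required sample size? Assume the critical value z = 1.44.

315

Completed interviews needed: n₀ = 1.44² × 0.2500 / 0.052² ≈ 191.72 → 192.
At a 61% response rate, contacts needed = 192 / 0.61 ≈ 314.75 → 315.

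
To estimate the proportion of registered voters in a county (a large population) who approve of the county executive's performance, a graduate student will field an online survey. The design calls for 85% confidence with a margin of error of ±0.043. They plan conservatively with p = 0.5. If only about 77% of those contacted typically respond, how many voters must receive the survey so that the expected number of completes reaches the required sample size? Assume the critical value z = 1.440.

365

Completed interviews needed: n₀ = 1.440² × 0.2500 / 0.043² ≈ 280.37 → 281.
At a 77% response rate, contacts needed = 281 / 0.77 ≈ 364.94 → 365.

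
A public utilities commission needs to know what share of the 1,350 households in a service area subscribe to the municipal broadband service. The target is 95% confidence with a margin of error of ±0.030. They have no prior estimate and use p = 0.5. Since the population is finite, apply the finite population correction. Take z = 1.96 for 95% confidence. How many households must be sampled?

597

Unadjusted: n₀ = 1.96² × 0.50 × 0.50 / 0.030² ≈ 1067.11, so n₀ = 1068.
Finite population correction with N = 1,350: n = n₀ / (1 + (n₀−1)/N) = 1068 / (1 + 1067/1350) = 1068 / 1.7904 ≈ 596.52.
Rounding up, n = 597.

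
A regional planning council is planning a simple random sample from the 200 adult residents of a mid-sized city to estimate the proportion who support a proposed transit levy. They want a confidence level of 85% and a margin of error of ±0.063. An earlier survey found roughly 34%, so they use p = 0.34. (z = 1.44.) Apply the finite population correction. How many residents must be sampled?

Unadjusted: n₀ = 1.44² × 0.34 × 0.66 / 0.063² ≈ 117.24, so n₀ = 118.
Finite population correction with N = 200: n = n₀ / (1 + (n₀−1)/N) = 118 / (1 + 117/200) = 118 / 1.5850 ≈ 74.45.
Rounding up, n = 75.

75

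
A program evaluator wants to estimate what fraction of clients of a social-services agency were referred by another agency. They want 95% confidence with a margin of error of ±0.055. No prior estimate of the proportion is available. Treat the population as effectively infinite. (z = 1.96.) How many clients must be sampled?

318

With no prior estimate, use p = 0.5, giving p(1−p) = 0.25.
n = z²·p(1−p)/E² = 1.96² × 0.2500 / 0.055² = 3.8416 × 0.2500 / 0.003025 ≈ 317.49.
Rounding up gives n = 318.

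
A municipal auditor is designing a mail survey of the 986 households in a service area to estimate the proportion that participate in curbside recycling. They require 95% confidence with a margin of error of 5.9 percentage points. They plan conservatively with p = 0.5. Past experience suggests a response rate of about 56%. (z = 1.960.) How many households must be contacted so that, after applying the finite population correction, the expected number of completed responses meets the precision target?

386

Completed interviews needed (unadjusted): n₀ = 1.960² × 0.2500 / 0.059² ≈ 275.90 → 276.
FPC for N = 986: n = 276 / (1 + 275/986) = 276 / 1.2789 ≈ 215.81 → 216.
At a 56% response rate, contacts needed = 216 / 0.56 ≈ 385.71 → 386.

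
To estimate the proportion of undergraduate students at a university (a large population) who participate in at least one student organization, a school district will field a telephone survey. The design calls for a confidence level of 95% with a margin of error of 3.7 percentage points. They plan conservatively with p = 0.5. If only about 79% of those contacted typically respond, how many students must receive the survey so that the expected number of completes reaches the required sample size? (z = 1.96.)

889

Completed interviews needed: n₀ = 1.96² × 0.2500 / 0.037² ≈ 701.53 → 702.
At a 79% response rate, contacts needed = 702 / 0.79 ≈ 888.61 → 889.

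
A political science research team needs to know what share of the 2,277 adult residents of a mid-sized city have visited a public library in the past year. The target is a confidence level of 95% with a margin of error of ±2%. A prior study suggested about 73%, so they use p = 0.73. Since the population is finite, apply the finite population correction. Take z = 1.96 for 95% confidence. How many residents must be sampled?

Unadjusted: n₀ = 1.96² × 0.73 × 0.27 / 0.020² ≈ 1892.95, so n₀ = 1893.
Finite population correction with N = 2,277: n = n₀ / (1 + (n₀−1)/N) = 1893 / (1 + 1892/2277) = 1893 / 1.8309 ≈ 1033.91.
Rounding up, n = 1034.

1034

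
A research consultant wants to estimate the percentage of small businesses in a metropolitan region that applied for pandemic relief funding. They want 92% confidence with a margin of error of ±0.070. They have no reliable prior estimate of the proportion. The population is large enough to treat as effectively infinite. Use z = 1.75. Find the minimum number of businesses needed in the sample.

157

With no prior estimate, use p = 0.5, giving p(1−p) = 0.25.
n = z²·p(1−p)/E² = 1.75² × 0.2500 / 0.070² = 3.0625 × 0.2500 / 0.004900 ≈ 156.25.
Rounding up gives n = 157.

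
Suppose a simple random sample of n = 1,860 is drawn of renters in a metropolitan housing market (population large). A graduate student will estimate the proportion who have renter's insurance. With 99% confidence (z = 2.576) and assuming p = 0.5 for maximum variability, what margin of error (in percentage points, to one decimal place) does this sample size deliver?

SE(p̂) = √[p(1−p)/n] = √[0.2500/1860] = 0.01159.
E = z × SE = 2.576 × 0.01159 = 0.02986, or 3.0 percentage points.

3.0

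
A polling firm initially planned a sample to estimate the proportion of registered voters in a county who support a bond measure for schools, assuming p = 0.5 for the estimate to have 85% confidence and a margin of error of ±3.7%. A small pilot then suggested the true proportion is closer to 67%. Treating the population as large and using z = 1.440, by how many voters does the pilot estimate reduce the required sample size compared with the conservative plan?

44

Conservative (p = 0.5): n = 1.440² × 0.25 / 0.037² ≈ 378.67 → 379.
Using p = 0.67: p(1−p) = 0.2211, so n = 1.440² × 0.2211 / 0.037² ≈ 334.90 → 335.
Reduction: 379 − 335 = 44.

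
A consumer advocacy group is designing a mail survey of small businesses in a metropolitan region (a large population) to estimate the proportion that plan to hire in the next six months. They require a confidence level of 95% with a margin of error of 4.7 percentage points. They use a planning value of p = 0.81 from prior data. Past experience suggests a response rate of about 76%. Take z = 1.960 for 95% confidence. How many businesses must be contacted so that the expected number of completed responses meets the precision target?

353

Completed interviews needed: n₀ = 1.960² × 0.1539 / 0.047² ≈ 267.64 → 268.
At a 76% response rate, contacts needed = 268 / 0.76 ≈ 352.63 → 353.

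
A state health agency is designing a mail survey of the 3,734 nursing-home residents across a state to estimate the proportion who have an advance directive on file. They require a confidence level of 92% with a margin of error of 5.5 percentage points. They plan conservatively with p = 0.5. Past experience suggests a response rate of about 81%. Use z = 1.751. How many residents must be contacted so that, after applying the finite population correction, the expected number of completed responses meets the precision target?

294

Completed interviews needed (unadjusted): n₀ = 1.751² × 0.2500 / 0.055² ≈ 253.39 → 254.
FPC for N = 3,734: n = 254 / (1 + 253/3734) = 254 / 1.0678 ≈ 237.88 → 238.
At an 81% response rate, contacts needed = 238 / 0.81 ≈ 293.83 → 294.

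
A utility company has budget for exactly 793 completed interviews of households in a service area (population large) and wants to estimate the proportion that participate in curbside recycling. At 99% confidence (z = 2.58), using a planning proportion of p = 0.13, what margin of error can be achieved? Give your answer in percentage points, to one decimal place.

3.1

SE(p̂) = √[p(1−p)/n] = √[0.1131/793] = 0.01194.
E = z × SE = 2.58 × 0.01194 = 0.03081, or 3.1 percentage points.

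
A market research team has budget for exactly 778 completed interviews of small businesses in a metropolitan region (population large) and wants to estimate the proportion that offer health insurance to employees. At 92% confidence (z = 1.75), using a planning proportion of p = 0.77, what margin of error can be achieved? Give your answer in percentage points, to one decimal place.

SE(p̂) = √[p(1−p)/n] = √[0.1771/778] = 0.01509.
E = z × SE = 1.75 × 0.01509 = 0.02640, or 2.6 percentage points.

2.6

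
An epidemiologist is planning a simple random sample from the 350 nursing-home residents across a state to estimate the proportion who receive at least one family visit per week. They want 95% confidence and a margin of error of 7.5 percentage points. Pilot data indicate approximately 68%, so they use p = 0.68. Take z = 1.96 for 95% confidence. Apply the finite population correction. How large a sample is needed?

Unadjusted: n₀ = 1.96² × 0.68 × 0.32 / 0.075² ≈ 148.61, so n₀ = 149.
Finite population correction with N = 350: n = n₀ / (1 + (n₀−1)/N) = 149 / (1 + 148/350) = 149 / 1.4229 ≈ 104.72.
Rounding up, n = 105.

105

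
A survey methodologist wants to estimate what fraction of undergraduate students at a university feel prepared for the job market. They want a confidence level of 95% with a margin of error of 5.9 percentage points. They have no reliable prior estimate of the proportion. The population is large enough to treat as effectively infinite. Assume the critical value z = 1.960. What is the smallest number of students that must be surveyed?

276

With no prior estimate, use p = 0.5, giving p(1−p) = 0.25.
n = z²·p(1−p)/E² = 1.960² × 0.2500 / 0.059² = 3.8416 × 0.2500 / 0.003481 ≈ 275.90.
Rounding up gives n = 276.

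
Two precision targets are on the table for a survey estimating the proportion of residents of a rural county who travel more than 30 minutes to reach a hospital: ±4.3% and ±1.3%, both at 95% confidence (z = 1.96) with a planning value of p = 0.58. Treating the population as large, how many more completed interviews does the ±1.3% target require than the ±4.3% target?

At ±4.3%: n = 1.96² × 0.2436 / 0.043² ≈ 506.12 → 507.
At ±1.3%: n = 1.96² × 0.2436 / 0.013² ≈ 5537.36 → 5538.
Additional respondents: 5538 − 507 = 5031.

5031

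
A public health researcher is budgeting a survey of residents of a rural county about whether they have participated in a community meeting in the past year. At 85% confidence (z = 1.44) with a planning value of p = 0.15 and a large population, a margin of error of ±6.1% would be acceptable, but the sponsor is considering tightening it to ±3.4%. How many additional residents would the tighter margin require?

157

At ±6.1%: n = 1.44² × 0.1275 / 0.061² ≈ 71.05 → 72.
At ±3.4%: n = 1.44² × 0.1275 / 0.034² ≈ 228.71 → 229.
Additional respondents: 229 − 72 = 157.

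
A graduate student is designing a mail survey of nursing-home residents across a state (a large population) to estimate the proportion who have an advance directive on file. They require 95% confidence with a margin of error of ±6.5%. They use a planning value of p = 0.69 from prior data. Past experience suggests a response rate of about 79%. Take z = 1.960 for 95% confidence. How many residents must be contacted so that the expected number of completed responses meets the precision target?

Completed interviews needed: n₀ = 1.960² × 0.2139 / 0.065² ≈ 194.49 → 195.
At a 79% response rate, contacts needed = 195 / 0.79 ≈ 246.84 → 247.

247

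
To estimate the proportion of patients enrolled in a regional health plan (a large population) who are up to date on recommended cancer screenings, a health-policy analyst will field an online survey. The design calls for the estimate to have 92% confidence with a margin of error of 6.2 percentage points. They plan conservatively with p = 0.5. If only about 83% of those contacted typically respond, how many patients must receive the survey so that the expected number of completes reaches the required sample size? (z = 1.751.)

241

Completed interviews needed: n₀ = 1.751² × 0.2500 / 0.062² ≈ 199.40 → 200.
At an 83% response rate, contacts needed = 200 / 0.83 ≈ 240.96 → 241.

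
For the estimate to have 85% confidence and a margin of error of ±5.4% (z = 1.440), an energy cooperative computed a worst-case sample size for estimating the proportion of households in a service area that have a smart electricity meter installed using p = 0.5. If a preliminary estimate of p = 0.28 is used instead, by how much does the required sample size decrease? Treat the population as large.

34

Conservative (p = 0.5): n = 1.440² × 0.25 / 0.054² ≈ 177.78 → 178.
Using p = 0.28: p(1−p) = 0.2016, so n = 1.440² × 0.2016 / 0.054² ≈ 143.36 → 144.
Reduction: 178 − 144 = 34.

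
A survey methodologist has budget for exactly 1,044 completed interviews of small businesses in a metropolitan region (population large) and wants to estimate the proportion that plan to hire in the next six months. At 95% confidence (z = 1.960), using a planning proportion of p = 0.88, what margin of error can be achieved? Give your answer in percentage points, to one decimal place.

SE(p̂) = √[p(1−p)/n] = √[0.1056/1044] = 0.01006.
E = z × SE = 1.960 × 0.01006 = 0.01971, or 2.0 percentage points.

2.0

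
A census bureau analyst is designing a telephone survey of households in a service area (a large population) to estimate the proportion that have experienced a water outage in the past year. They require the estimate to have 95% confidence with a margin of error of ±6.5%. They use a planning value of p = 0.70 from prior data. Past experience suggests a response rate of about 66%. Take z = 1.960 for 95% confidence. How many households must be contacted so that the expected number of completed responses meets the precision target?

Completed interviews needed: n₀ = 1.960² × 0.2100 / 0.065² ≈ 190.94 → 191.
At a 66% response rate, contacts needed = 191 / 0.66 ≈ 289.39 → 290.

290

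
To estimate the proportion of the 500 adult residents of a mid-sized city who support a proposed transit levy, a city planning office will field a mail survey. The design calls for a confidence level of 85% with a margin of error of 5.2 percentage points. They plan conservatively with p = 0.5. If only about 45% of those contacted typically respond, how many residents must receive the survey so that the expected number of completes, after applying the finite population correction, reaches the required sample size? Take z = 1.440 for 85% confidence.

Completed interviews needed (unadjusted): n₀ = 1.440² × 0.2500 / 0.052² ≈ 191.72 → 192.
FPC for N = 500: n = 192 / (1 + 191/500) = 192 / 1.3820 ≈ 138.93 → 139.
At a 45% response rate, contacts needed = 139 / 0.45 ≈ 308.89 → 309.

309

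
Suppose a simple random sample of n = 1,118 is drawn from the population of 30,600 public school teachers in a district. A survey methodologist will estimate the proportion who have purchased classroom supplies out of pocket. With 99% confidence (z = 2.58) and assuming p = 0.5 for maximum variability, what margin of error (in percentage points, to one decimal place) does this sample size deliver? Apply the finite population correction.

3.8

Finite-population factor: (N−n)/(N−1) = (30600−1118)/(30600−1) = 0.9635.
SE(p̂) = √[p(1−p)/n · (N−n)/(N−1)] = √[0.2500/1118 × 0.9635] = 0.01468.
E = z × SE = 2.58 × 0.01468 = 0.03787 ≈ 3.8 percentage points.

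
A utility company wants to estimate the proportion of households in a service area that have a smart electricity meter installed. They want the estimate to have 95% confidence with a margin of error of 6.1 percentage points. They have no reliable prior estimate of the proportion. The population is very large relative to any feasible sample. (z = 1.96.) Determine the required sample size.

259

With no prior estimate, use p = 0.5, giving p(1−p) = 0.25.
n = z²·p(1−p)/E² = 1.96² × 0.2500 / 0.061² = 3.8416 × 0.2500 / 0.003721 ≈ 258.10.
Rounding up gives n = 259.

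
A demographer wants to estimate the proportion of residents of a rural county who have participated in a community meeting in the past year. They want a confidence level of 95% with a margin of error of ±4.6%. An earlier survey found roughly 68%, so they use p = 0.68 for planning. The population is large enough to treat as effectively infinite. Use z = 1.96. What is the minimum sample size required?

396

With p = 0.68, p(1−p) = 0.2176.
n = z²·p(1−p)/E² = 1.96² × 0.2176 / 0.046² = 3.8416 × 0.2176 / 0.002116 ≈ 395.05.
Rounding up gives n = 396.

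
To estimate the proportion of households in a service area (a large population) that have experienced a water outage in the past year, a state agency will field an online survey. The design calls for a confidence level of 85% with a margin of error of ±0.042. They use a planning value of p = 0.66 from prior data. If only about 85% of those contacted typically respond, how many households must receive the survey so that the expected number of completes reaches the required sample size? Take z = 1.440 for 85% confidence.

Completed interviews needed: n₀ = 1.440² × 0.2244 / 0.042² ≈ 263.78 → 264.
At an 85% response rate, contacts needed = 264 / 0.85 ≈ 310.59 → 311.

311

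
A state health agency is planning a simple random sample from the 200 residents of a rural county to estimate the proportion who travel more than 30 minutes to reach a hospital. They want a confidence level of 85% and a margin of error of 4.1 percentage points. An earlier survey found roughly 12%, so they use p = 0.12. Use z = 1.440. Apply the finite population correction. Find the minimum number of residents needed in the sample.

80

Unadjusted: n₀ = 1.440² × 0.12 × 0.88 / 0.041² ≈ 130.26, so n₀ = 131.
Finite population correction with N = 200: n = n₀ / (1 + (n₀−1)/N) = 131 / (1 + 130/200) = 131 / 1.6500 ≈ 79.39.
Rounding up, n = 80.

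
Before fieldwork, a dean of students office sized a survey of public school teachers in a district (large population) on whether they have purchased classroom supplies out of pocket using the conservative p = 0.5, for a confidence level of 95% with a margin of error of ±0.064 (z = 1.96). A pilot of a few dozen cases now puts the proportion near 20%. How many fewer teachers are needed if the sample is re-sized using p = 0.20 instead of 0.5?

84

Conservative (p = 0.5): n = 1.96² × 0.25 / 0.064² ≈ 234.47 → 235.
Using p = 0.20: p(1−p) = 0.1600, so n = 1.96² × 0.1600 / 0.064² ≈ 150.06 → 151.
Reduction: 235 − 151 = 84.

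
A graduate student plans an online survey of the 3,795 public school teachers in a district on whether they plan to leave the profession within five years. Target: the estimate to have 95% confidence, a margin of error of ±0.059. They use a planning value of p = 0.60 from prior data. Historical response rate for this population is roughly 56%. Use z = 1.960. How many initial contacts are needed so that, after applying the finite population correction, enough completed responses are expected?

Completed interviews needed (unadjusted): n₀ = 1.960² × 0.2400 / 0.059² ≈ 264.86 → 265.
FPC for N = 3,795: n = 265 / (1 + 264/3795) = 265 / 1.0696 ≈ 247.76 → 248.
At a 56% response rate, contacts needed = 248 / 0.56 ≈ 442.86 → 443.

443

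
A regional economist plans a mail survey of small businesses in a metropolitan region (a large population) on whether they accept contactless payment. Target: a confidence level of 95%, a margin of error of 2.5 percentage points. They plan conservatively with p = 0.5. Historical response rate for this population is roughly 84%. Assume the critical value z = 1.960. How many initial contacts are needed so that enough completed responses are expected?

1830

Completed interviews needed: n₀ = 1.960² × 0.2500 / 0.025² ≈ 1536.64 → 1537.
At an 84% response rate, contacts needed = 1537 / 0.84 ≈ 1829.76 → 1830.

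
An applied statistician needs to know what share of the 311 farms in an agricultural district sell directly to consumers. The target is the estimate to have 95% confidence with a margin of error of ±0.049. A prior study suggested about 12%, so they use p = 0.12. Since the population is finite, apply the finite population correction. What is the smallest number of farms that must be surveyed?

For 95% confidence, z = 1.96.
Unadjusted: n₀ = 1.96² × 0.12 × 0.88 / 0.049² ≈ 168.96, so n₀ = 169.
Finite population correction with N = 311: n = n₀ / (1 + (n₀−1)/N) = 169 / (1 + 168/311) = 169 / 1.5402 ≈ 109.73.
Rounding up, n = 110.

110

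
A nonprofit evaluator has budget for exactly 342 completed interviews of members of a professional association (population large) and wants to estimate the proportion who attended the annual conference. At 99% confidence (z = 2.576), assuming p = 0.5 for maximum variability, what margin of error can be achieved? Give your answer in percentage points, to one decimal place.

7.0

SE(p̂) = √[p(1−p)/n] = √[0.2500/342] = 0.02704.
E = z × SE = 2.576 × 0.02704 = 0.06965, or 7.0 percentage points.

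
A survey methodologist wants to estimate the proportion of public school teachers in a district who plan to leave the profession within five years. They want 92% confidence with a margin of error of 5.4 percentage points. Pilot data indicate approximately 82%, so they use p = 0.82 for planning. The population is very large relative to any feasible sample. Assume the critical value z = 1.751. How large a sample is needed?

156

With p = 0.82, p(1−p) = 0.1476.
n = z²·p(1−p)/E² = 1.751² × 0.1476 / 0.054² = 3.0660 × 0.1476 / 0.002916 ≈ 155.19.
Rounding up gives n = 156.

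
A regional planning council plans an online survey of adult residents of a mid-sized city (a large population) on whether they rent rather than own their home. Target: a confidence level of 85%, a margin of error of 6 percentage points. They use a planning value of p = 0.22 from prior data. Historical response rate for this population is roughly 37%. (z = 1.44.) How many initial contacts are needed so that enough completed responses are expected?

268

Completed interviews needed: n₀ = 1.44² × 0.1716 / 0.060² ≈ 98.84 → 99.
At a 37% response rate, contacts needed = 99 / 0.37 ≈ 267.57 → 268.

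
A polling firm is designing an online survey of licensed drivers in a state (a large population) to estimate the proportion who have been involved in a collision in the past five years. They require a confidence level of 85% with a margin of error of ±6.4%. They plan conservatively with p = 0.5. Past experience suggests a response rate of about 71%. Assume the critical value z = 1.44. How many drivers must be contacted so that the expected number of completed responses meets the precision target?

179

Completed interviews needed: n₀ = 1.44² × 0.2500 / 0.064² ≈ 126.56 → 127.
At a 71% response rate, contacts needed = 127 / 0.71 ≈ 178.87 → 179.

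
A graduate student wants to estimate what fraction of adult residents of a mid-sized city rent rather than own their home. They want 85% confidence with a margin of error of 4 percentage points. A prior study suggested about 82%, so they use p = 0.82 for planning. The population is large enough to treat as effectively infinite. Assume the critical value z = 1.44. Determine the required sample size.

With p = 0.82, p(1−p) = 0.1476.
n = z²·p(1−p)/E² = 1.44² × 0.1476 / 0.040² = 2.0736 × 0.1476 / 0.001600 ≈ 191.29.
Rounding up gives n = 192.

192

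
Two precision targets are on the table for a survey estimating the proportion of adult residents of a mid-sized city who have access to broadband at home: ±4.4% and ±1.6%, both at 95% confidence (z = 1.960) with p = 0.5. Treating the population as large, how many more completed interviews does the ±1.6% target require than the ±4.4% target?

At ±4.4%: n = 1.960² × 0.2500 / 0.044² ≈ 496.07 → 497.
At ±1.6%: n = 1.960² × 0.2500 / 0.016² ≈ 3751.56 → 3752.
Additional respondents: 3752 − 497 = 3255.

3255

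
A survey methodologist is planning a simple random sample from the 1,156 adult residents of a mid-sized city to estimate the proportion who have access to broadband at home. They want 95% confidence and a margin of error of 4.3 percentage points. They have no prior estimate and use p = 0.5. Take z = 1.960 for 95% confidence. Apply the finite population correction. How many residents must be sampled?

359

Unadjusted: n₀ = 1.960² × 0.50 × 0.50 / 0.043² ≈ 519.42, so n₀ = 520.
Finite population correction with N = 1,156: n = n₀ / (1 + (n₀−1)/N) = 520 / (1 + 519/1156) = 520 / 1.4490 ≈ 358.88.
Rounding up, n = 359.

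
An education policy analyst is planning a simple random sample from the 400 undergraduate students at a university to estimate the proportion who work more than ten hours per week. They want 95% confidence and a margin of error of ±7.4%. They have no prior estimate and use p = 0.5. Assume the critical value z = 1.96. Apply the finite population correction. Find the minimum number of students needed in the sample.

Unadjusted: n₀ = 1.96² × 0.50 × 0.50 / 0.074² ≈ 175.38, so n₀ = 176.
Finite population correction with N = 400: n = n₀ / (1 + (n₀−1)/N) = 176 / (1 + 175/400) = 176 / 1.4375 ≈ 122.43.
Rounding up, n = 123.

123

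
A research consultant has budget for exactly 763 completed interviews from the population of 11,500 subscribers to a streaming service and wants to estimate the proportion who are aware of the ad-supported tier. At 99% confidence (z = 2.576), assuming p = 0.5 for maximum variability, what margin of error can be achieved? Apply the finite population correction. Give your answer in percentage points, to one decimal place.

Finite-population factor: (N−n)/(N−1) = (11500−763)/(11500−1) = 0.9337.
SE(p̂) = √[p(1−p)/n · (N−n)/(N−1)] = √[0.2500/763 × 0.9337] = 0.01749.
E = z × SE = 2.576 × 0.01749 = 0.04506 ≈ 4.5 percentage points.

4.5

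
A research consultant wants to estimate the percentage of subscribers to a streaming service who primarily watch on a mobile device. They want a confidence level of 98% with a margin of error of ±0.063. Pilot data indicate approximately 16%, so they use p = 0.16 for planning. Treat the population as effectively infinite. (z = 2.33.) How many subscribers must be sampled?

184

With p = 0.16, p(1−p) = 0.1344.
n = z²·p(1−p)/E² = 2.33² × 0.1344 / 0.063² = 5.4289 × 0.1344 / 0.003969 ≈ 183.84.
Rounding up gives n = 184.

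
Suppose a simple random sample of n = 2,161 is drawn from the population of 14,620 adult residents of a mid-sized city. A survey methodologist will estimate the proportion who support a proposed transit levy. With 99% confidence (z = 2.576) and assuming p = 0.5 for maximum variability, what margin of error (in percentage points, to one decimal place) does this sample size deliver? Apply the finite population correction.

Finite-population factor: (N−n)/(N−1) = (14620−2161)/(14620−1) = 0.8522.
SE(p̂) = √[p(1−p)/n · (N−n)/(N−1)] = √[0.2500/2161 × 0.8522] = 0.00993.
E = z × SE = 2.576 × 0.00993 = 0.02558 ≈ 2.6 percentage points.

2.6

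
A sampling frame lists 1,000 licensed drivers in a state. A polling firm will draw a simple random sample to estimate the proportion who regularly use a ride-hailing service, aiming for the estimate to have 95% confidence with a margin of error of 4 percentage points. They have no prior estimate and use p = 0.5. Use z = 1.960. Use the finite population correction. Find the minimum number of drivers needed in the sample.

Unadjusted: n₀ = 1.960² × 0.50 × 0.50 / 0.040² ≈ 600.25, so n₀ = 601.
Finite population correction with N = 1,000: n = n₀ / (1 + (n₀−1)/N) = 601 / (1 + 600/1000) = 601 / 1.6000 ≈ 375.62.
Rounding up, n = 376.

376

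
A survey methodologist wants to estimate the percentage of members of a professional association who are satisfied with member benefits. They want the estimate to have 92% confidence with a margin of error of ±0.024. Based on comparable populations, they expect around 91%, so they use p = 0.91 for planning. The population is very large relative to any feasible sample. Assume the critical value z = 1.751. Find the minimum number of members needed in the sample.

436

With p = 0.91, p(1−p) = 0.0819.
n = z²·p(1−p)/E² = 1.751² × 0.0819 / 0.024² = 3.0660 × 0.0819 / 0.000576 ≈ 435.95.
Rounding up gives n = 436.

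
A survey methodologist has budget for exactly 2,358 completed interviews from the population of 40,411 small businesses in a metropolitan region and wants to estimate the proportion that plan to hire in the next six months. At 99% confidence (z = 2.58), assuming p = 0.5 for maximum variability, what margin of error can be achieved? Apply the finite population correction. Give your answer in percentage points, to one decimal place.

Finite-population factor: (N−n)/(N−1) = (40411−2358)/(40411−1) = 0.9417.
SE(p̂) = √[p(1−p)/n · (N−n)/(N−1)] = √[0.2500/2358 × 0.9417] = 0.00999.
E = z × SE = 2.58 × 0.00999 = 0.02578 ≈ 2.6 percentage points.

2.6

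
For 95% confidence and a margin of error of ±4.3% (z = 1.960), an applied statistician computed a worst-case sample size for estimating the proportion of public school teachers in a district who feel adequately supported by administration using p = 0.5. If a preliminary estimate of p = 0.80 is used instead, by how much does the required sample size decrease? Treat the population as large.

Conservative (p = 0.5): n = 1.960² × 0.25 / 0.043² ≈ 519.42 → 520.
Using p = 0.80: p(1−p) = 0.1600, so n = 1.960² × 0.1600 / 0.043² ≈ 332.43 → 333.
Reduction: 520 − 333 = 187.

187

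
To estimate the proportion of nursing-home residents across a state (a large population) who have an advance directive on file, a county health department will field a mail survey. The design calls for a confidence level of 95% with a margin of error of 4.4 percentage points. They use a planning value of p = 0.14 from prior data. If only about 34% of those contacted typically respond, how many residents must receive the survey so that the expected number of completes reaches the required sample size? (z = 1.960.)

703

Completed interviews needed: n₀ = 1.960² × 0.1204 / 0.044² ≈ 238.91 → 239.
At a 34% response rate, contacts needed = 239 / 0.34 ≈ 702.94 → 703.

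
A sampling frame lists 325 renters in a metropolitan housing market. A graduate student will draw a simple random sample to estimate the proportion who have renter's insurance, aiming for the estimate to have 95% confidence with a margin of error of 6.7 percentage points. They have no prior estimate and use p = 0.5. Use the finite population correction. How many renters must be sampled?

For 95% confidence, z = 1.960.
Unadjusted: n₀ = 1.960² × 0.50 × 0.50 / 0.067² ≈ 213.95, so n₀ = 214.
Finite population correction with N = 325: n = n₀ / (1 + (n₀−1)/N) = 214 / (1 + 213/325) = 214 / 1.6554 ≈ 129.28.
Rounding up, n = 130.

130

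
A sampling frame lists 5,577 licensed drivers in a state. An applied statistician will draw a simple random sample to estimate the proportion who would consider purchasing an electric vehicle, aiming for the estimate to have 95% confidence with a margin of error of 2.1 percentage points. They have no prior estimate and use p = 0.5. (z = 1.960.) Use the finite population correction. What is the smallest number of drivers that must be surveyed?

1567

Unadjusted: n₀ = 1.960² × 0.50 × 0.50 / 0.021² ≈ 2177.78, so n₀ = 2178.
Finite population correction with N = 5,577: n = n₀ / (1 + (n₀−1)/N) = 2178 / (1 + 2177/5577) = 2178 / 1.3904 ≈ 1566.51.
Rounding up, n = 1567.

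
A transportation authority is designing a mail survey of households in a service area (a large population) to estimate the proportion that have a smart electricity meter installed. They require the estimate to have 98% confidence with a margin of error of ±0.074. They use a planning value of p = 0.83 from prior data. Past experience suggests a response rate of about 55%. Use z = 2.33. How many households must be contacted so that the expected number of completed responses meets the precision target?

255

Completed interviews needed: n₀ = 2.33² × 0.1411 / 0.074² ≈ 139.89 → 140.
At a 55% response rate, contacts needed = 140 / 0.55 ≈ 254.55 → 255.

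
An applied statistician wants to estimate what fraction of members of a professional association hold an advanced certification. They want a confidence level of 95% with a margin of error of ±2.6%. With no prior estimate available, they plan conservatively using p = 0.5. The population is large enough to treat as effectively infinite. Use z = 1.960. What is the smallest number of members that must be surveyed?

1421

With p = 0.5, p(1−p) = 0.25.
n = z²·p(1−p)/E² = 1.960² × 0.2500 / 0.026² = 3.8416 × 0.2500 / 0.000676 ≈ 1420.71.
Rounding up gives n = 1421.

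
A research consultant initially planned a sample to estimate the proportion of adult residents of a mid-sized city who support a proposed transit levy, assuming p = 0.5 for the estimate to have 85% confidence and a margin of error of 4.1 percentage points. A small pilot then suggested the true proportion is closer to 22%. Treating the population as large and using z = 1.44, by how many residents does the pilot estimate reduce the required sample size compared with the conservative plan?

Conservative (p = 0.5): n = 1.44² × 0.25 / 0.041² ≈ 308.39 → 309.
Using p = 0.22: p(1−p) = 0.1716, so n = 1.44² × 0.1716 / 0.041² ≈ 211.68 → 212.
Reduction: 309 − 212 = 97.

97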